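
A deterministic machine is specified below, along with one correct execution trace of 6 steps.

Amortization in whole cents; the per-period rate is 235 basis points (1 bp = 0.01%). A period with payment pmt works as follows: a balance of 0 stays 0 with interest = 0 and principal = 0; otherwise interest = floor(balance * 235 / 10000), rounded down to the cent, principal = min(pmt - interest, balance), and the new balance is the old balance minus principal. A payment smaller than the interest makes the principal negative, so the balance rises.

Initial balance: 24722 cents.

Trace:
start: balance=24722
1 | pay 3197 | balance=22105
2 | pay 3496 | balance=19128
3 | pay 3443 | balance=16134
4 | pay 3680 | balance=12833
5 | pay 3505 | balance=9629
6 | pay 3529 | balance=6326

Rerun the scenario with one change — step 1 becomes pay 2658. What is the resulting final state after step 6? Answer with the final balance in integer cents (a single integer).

(re-executing from step 1 with the substitution; state before step 1: balance=24722)
1 | pay 2658 | balance=22644
2 | pay 3496 | balance=19680
3 | pay 3443 | balance=16699
4 | pay 3680 | balance=13411
5 | pay 3505 | balance=10221
6 | pay 3529 | balance=6932

6932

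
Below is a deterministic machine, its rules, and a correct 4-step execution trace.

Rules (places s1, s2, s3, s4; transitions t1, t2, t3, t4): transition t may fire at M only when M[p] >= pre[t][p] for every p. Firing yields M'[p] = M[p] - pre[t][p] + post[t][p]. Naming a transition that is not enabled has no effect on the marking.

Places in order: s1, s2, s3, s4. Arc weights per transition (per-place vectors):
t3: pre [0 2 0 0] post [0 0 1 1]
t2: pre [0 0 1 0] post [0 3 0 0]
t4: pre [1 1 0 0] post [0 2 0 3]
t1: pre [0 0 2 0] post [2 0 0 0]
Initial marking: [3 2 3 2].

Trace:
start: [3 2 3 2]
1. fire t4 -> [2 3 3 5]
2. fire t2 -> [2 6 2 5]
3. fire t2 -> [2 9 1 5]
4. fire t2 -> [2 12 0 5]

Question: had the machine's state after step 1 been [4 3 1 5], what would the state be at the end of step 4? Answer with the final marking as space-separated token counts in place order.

4 6 0 5

state after step 1 := [4 3 1 5]
2. fire t2 -> [4 6 0 5]
3. fire t2 -> [4 6 0 5]
4. fire t2 -> [4 6 0 5]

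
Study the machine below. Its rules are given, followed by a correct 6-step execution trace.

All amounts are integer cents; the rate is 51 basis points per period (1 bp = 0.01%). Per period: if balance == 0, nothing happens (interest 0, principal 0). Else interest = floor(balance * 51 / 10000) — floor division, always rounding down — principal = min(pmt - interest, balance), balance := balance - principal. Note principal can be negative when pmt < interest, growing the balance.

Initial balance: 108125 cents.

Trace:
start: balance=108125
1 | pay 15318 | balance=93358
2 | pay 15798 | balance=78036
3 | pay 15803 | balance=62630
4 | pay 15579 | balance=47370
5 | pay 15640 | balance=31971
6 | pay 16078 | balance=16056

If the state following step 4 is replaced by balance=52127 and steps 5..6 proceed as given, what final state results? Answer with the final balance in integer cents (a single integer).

state after step 4 := balance=52127
5 | pay 15640 | balance=36752
6 | pay 16078 | balance=20861

20861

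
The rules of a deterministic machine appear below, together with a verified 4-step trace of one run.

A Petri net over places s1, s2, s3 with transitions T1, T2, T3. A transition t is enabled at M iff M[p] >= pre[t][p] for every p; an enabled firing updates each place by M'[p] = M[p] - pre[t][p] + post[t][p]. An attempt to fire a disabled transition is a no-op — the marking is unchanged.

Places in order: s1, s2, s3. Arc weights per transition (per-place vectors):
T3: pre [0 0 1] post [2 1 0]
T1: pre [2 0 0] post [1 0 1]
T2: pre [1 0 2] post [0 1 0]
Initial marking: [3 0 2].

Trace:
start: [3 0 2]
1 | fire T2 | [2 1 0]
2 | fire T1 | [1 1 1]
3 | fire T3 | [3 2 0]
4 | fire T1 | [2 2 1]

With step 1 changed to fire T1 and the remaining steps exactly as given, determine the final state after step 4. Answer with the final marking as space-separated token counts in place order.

(re-executing from step 1 with the substitution; state before step 1: [3 0 2])
1 | fire T1 | [2 0 3]
2 | fire T1 | [1 0 4]
3 | fire T3 | [3 1 3]
4 | fire T1 | [2 1 4]

2 1 4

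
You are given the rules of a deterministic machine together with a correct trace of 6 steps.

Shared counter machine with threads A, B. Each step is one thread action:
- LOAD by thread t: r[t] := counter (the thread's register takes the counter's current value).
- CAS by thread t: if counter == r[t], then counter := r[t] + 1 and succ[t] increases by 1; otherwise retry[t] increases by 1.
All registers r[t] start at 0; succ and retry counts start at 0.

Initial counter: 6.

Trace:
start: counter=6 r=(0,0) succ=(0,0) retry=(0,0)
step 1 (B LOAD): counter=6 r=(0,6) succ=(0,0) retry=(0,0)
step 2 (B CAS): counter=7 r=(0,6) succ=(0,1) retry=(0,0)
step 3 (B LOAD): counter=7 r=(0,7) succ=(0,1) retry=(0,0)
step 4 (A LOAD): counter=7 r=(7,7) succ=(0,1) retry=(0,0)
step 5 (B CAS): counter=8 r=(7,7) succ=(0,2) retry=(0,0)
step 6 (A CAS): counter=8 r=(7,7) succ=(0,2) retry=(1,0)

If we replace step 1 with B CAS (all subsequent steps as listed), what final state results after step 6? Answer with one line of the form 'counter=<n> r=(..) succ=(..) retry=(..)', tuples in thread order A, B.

counter=7 r=(6,6) succ=(0,1) retry=(1,2)

(re-executing from step 1 with the substitution; state before step 1: counter=6 r=(0,0) succ=(0,0) retry=(0,0))
step 1 (B CAS): counter=6 r=(0,0) succ=(0,0) retry=(0,1)
step 2 (B CAS): counter=6 r=(0,0) succ=(0,0) retry=(0,2)
step 3 (B LOAD): counter=6 r=(0,6) succ=(0,0) retry=(0,2)
step 4 (A LOAD): counter=6 r=(6,6) succ=(0,0) retry=(0,2)
step 5 (B CAS): counter=7 r=(6,6) succ=(0,1) retry=(0,2)
step 6 (A CAS): counter=7 r=(6,6) succ=(0,1) retry=(1,2)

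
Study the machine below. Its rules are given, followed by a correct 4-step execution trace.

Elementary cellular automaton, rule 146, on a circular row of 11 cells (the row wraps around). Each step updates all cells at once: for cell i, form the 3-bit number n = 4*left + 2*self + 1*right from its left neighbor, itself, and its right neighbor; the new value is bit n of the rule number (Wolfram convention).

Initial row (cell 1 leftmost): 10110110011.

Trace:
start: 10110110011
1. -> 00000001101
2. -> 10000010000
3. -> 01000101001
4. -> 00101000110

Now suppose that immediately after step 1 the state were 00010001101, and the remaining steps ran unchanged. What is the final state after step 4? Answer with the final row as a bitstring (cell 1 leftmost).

10000010110

state after step 1 := 00010001101
2. -> 10101010000
3. -> 00000001001
4. -> 10000010110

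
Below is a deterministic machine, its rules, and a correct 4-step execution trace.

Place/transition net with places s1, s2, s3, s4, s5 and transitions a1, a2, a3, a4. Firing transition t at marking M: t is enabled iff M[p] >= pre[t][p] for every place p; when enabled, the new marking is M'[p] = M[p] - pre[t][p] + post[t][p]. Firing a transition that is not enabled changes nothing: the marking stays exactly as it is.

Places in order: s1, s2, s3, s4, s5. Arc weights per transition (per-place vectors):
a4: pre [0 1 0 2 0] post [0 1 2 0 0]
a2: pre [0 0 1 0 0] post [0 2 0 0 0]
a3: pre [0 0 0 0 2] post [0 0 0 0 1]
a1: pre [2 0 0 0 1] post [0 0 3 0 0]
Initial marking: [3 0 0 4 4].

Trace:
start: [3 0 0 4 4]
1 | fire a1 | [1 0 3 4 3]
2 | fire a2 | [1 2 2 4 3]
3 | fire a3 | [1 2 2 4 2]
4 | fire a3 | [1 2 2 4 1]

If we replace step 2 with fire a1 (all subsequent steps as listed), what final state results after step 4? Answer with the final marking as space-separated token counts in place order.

1 0 3 4 1

(re-executing from step 2 with the substitution; state before step 2: [1 0 3 4 3])
2 | fire a1 | [1 0 3 4 3]
3 | fire a3 | [1 0 3 4 2]
4 | fire a3 | [1 0 3 4 1]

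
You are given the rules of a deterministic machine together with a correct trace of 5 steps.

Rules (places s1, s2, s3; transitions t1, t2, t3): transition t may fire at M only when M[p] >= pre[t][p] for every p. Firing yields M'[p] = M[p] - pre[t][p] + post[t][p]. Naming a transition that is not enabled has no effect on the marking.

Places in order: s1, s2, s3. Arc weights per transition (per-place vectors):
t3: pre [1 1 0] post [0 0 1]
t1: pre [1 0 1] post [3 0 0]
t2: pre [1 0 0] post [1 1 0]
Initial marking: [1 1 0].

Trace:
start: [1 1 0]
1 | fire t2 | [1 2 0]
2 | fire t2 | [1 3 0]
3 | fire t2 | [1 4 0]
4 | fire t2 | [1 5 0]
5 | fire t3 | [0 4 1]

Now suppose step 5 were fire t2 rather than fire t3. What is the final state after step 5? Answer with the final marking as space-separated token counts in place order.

1 6 0

(re-executing from step 5 with the substitution; state before step 5: [1 5 0])
5 | fire t2 | [1 6 0]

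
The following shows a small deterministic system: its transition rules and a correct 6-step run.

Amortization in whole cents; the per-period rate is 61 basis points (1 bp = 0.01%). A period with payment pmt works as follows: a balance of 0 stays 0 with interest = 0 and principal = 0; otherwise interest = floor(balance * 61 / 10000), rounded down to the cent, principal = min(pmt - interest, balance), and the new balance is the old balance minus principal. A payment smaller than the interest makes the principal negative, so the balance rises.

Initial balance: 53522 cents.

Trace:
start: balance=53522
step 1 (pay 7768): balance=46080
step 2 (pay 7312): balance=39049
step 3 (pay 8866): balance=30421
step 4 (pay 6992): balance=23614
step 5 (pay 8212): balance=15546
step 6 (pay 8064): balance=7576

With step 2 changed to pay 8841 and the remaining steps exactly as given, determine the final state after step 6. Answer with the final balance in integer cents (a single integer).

6009

(re-executing from step 2 with the substitution; state before step 2: balance=46080)
step 2 (pay 8841): balance=37520
step 3 (pay 8866): balance=28882
step 4 (pay 6992): balance=22066
step 5 (pay 8212): balance=13988
step 6 (pay 8064): balance=6009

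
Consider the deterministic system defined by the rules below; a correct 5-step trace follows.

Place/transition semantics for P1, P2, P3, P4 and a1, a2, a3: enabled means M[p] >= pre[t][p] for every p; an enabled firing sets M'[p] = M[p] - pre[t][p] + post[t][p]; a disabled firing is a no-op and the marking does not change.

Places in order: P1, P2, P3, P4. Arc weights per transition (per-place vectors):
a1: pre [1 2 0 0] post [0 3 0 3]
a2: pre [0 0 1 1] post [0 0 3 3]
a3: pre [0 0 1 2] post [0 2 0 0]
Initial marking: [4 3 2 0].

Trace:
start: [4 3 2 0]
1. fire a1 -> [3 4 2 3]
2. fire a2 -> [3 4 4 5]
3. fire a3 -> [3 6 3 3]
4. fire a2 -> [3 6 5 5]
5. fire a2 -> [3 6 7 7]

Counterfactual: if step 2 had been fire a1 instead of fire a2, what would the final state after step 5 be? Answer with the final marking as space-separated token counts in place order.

(re-executing from step 2 with the substitution; state before step 2: [3 4 2 3])
2. fire a1 -> [2 5 2 6]
3. fire a3 -> [2 7 1 4]
4. fire a2 -> [2 7 3 6]
5. fire a2 -> [2 7 5 8]

2 7 5 8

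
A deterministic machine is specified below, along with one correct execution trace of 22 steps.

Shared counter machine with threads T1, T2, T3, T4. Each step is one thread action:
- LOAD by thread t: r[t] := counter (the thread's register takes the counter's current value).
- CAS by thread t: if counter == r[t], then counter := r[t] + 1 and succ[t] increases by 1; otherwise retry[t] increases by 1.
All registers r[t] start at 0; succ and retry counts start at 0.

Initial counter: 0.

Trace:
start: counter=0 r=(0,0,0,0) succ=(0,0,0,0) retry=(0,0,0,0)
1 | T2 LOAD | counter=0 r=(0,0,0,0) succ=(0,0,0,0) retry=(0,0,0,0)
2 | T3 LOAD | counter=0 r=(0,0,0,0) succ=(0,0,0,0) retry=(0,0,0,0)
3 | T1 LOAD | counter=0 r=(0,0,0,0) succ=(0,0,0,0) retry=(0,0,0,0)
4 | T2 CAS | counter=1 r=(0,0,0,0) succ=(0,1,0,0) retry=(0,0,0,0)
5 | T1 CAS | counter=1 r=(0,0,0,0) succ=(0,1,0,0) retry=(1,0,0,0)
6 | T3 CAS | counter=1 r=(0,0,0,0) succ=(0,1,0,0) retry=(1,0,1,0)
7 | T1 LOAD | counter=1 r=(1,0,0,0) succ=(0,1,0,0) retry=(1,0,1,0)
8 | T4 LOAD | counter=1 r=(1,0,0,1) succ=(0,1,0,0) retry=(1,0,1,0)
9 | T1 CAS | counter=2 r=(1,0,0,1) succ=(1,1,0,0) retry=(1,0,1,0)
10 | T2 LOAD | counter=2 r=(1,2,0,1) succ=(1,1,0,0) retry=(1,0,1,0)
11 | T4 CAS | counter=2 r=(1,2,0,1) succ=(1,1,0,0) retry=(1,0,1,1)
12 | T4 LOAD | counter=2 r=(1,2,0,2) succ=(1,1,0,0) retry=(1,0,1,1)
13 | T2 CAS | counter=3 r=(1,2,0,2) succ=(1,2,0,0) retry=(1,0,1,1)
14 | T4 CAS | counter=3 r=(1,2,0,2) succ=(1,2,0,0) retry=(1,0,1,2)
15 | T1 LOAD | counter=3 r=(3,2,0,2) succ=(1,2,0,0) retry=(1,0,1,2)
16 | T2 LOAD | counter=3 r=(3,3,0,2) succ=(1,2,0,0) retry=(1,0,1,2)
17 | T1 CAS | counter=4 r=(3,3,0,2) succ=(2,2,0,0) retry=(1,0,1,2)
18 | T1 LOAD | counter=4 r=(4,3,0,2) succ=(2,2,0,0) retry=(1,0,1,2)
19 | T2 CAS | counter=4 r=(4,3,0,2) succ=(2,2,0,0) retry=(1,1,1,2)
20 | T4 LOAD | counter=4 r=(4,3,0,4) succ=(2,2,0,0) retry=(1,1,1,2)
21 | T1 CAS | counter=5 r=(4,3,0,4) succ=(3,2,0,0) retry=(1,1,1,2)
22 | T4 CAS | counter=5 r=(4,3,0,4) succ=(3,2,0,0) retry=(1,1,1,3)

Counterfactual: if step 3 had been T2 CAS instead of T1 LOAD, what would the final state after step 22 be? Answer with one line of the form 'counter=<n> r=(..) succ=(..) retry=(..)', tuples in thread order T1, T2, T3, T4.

(re-executing from step 3 with the substitution; state before step 3: counter=0 r=(0,0,0,0) succ=(0,0,0,0) retry=(0,0,0,0))
3 | T2 CAS | counter=1 r=(0,0,0,0) succ=(0,1,0,0) retry=(0,0,0,0)
4 | T2 CAS | counter=1 r=(0,0,0,0) succ=(0,1,0,0) retry=(0,1,0,0)
5 | T1 CAS | counter=1 r=(0,0,0,0) succ=(0,1,0,0) retry=(1,1,0,0)
6 | T3 CAS | counter=1 r=(0,0,0,0) succ=(0,1,0,0) retry=(1,1,1,0)
7 | T1 LOAD | counter=1 r=(1,0,0,0) succ=(0,1,0,0) retry=(1,1,1,0)
8 | T4 LOAD | counter=1 r=(1,0,0,1) succ=(0,1,0,0) retry=(1,1,1,0)
9 | T1 CAS | counter=2 r=(1,0,0,1) succ=(1,1,0,0) retry=(1,1,1,0)
10 | T2 LOAD | counter=2 r=(1,2,0,1) succ=(1,1,0,0) retry=(1,1,1,0)
11 | T4 CAS | counter=2 r=(1,2,0,1) succ=(1,1,0,0) retry=(1,1,1,1)
12 | T4 LOAD | counter=2 r=(1,2,0,2) succ=(1,1,0,0) retry=(1,1,1,1)
13 | T2 CAS | counter=3 r=(1,2,0,2) succ=(1,2,0,0) retry=(1,1,1,1)
14 | T4 CAS | counter=3 r=(1,2,0,2) succ=(1,2,0,0) retry=(1,1,1,2)
15 | T1 LOAD | counter=3 r=(3,2,0,2) succ=(1,2,0,0) retry=(1,1,1,2)
16 | T2 LOAD | counter=3 r=(3,3,0,2) succ=(1,2,0,0) retry=(1,1,1,2)
17 | T1 CAS | counter=4 r=(3,3,0,2) succ=(2,2,0,0) retry=(1,1,1,2)
18 | T1 LOAD | counter=4 r=(4,3,0,2) succ=(2,2,0,0) retry=(1,1,1,2)
19 | T2 CAS | counter=4 r=(4,3,0,2) succ=(2,2,0,0) retry=(1,2,1,2)
20 | T4 LOAD | counter=4 r=(4,3,0,4) succ=(2,2,0,0) retry=(1,2,1,2)
21 | T1 CAS | counter=5 r=(4,3,0,4) succ=(3,2,0,0) retry=(1,2,1,2)
22 | T4 CAS | counter=5 r=(4,3,0,4) succ=(3,2,0,0) retry=(1,2,1,3)

counter=5 r=(4,3,0,4) succ=(3,2,0,0) retry=(1,2,1,3)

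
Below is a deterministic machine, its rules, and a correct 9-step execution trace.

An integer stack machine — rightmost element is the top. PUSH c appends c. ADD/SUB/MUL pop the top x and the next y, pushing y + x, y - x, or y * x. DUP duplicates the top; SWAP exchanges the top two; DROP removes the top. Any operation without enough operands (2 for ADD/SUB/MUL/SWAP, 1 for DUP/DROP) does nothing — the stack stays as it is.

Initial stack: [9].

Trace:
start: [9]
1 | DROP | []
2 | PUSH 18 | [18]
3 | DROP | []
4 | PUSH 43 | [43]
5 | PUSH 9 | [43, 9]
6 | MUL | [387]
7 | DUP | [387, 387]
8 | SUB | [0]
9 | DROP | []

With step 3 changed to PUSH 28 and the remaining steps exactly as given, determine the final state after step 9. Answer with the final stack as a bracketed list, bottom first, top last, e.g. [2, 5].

[18, 28]

(re-executing from step 3 with the substitution; state before step 3: [18])
3 | PUSH 28 | [18, 28]
4 | PUSH 43 | [18, 28, 43]
5 | PUSH 9 | [18, 28, 43, 9]
6 | MUL | [18, 28, 387]
7 | DUP | [18, 28, 387, 387]
8 | SUB | [18, 28, 0]
9 | DROP | [18, 28]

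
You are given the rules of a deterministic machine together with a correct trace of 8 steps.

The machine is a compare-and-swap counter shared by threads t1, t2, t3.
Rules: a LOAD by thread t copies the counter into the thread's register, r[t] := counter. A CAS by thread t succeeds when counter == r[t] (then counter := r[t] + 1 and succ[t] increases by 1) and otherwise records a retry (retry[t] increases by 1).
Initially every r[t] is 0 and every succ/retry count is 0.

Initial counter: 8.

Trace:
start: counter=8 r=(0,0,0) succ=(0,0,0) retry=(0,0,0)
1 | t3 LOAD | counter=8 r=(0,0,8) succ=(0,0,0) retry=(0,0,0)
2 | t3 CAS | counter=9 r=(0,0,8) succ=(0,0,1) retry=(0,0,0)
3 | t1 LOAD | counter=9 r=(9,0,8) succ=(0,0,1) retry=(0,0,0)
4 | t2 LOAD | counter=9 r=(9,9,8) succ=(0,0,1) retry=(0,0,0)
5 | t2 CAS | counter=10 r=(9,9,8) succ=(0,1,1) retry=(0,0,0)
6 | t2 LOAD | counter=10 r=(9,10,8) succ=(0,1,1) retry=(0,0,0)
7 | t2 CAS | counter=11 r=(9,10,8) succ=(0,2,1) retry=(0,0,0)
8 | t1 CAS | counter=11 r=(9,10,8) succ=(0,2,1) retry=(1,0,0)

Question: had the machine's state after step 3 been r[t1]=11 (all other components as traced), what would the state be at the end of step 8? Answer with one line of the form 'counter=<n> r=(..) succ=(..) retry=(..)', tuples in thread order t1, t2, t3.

counter=12 r=(11,10,8) succ=(1,2,1) retry=(0,0,0)

state after step 3 := counter=9 r=(11,0,8) succ=(0,0,1) retry=(0,0,0)
4 | t2 LOAD | counter=9 r=(11,9,8) succ=(0,0,1) retry=(0,0,0)
5 | t2 CAS | counter=10 r=(11,9,8) succ=(0,1,1) retry=(0,0,0)
6 | t2 LOAD | counter=10 r=(11,10,8) succ=(0,1,1) retry=(0,0,0)
7 | t2 CAS | counter=11 r=(11,10,8) succ=(0,2,1) retry=(0,0,0)
8 | t1 CAS | counter=12 r=(11,10,8) succ=(1,2,1) retry=(0,0,0)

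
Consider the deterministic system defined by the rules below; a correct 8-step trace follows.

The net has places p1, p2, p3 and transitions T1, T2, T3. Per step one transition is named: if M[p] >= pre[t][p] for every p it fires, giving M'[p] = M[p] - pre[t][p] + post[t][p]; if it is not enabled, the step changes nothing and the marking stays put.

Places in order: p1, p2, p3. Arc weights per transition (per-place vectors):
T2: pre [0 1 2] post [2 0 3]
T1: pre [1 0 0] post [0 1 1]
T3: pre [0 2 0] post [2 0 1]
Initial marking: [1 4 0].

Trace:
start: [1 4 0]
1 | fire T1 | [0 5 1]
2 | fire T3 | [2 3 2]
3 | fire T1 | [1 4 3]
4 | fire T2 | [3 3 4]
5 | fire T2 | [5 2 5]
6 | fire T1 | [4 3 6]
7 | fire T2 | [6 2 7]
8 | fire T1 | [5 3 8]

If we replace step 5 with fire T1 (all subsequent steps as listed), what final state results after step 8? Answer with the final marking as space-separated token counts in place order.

2 5 8

(re-executing from step 5 with the substitution; state before step 5: [3 3 4])
5 | fire T1 | [2 4 5]
6 | fire T1 | [1 5 6]
7 | fire T2 | [3 4 7]
8 | fire T1 | [2 5 8]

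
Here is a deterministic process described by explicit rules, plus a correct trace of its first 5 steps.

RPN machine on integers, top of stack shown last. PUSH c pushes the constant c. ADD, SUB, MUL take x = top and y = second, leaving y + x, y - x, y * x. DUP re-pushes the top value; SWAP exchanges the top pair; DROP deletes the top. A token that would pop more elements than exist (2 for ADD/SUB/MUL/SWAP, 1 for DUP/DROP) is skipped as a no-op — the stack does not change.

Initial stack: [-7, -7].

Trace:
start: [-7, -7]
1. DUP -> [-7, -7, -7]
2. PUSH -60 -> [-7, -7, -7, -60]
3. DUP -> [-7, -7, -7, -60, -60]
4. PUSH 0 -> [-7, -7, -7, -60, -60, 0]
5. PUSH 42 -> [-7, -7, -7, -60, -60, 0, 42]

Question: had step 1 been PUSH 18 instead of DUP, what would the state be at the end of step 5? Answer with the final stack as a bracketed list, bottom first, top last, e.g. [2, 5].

[-7, -7, 18, -60, -60, 0, 42]

(re-executing from step 1 with the substitution; state before step 1: [-7, -7])
1. PUSH 18 -> [-7, -7, 18]
2. PUSH -60 -> [-7, -7, 18, -60]
3. DUP -> [-7, -7, 18, -60, -60]
4. PUSH 0 -> [-7, -7, 18, -60, -60, 0]
5. PUSH 42 -> [-7, -7, 18, -60, -60, 0, 42]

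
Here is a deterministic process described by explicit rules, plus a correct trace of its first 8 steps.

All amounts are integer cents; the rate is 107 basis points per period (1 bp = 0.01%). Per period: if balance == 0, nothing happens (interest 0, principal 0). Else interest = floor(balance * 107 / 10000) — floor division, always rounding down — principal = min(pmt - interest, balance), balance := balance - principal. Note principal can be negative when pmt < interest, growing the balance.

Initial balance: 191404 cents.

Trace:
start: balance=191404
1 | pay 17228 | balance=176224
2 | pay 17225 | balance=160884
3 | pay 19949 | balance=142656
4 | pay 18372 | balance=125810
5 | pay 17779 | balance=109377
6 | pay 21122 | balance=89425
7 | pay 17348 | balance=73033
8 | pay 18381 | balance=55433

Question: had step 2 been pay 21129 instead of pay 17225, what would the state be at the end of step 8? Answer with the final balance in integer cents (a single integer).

51272

(re-executing from step 2 with the substitution; state before step 2: balance=176224)
2 | pay 21129 | balance=156980
3 | pay 19949 | balance=138710
4 | pay 18372 | balance=121822
5 | pay 17779 | balance=105346
6 | pay 21122 | balance=85351
7 | pay 17348 | balance=68916
8 | pay 18381 | balance=51272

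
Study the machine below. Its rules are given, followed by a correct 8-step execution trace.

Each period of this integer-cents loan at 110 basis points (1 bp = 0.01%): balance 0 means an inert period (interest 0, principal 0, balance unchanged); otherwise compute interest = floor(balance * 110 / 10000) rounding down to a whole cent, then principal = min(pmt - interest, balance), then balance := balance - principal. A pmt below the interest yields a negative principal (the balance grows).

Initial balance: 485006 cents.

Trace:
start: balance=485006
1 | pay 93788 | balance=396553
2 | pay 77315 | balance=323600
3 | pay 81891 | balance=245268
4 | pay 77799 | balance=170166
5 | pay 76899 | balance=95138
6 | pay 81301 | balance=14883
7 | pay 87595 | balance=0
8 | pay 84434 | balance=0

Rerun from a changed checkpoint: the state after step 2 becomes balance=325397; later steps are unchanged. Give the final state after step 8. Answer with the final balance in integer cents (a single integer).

0

state after step 2 := balance=325397
3 | pay 81891 | balance=247085
4 | pay 77799 | balance=172003
5 | pay 76899 | balance=96996
6 | pay 81301 | balance=16761
7 | pay 87595 | balance=0
8 | pay 84434 | balance=0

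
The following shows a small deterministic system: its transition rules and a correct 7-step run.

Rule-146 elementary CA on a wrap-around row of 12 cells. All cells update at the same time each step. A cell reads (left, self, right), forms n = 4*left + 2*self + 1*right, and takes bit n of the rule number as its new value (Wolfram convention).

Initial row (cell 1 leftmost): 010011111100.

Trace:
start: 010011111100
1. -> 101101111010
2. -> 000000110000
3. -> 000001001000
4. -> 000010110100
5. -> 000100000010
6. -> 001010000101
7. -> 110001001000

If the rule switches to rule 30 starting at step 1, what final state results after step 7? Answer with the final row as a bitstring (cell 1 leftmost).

010000011110

(re-executing steps 1..7 under rule 30; state before step 1: 010011111100)
1. -> 111110000010
2. -> 100001000110
3. -> 110011101100
4. -> 101110001011
5. -> 001001011010
6. -> 011111010011
7. -> 010000011110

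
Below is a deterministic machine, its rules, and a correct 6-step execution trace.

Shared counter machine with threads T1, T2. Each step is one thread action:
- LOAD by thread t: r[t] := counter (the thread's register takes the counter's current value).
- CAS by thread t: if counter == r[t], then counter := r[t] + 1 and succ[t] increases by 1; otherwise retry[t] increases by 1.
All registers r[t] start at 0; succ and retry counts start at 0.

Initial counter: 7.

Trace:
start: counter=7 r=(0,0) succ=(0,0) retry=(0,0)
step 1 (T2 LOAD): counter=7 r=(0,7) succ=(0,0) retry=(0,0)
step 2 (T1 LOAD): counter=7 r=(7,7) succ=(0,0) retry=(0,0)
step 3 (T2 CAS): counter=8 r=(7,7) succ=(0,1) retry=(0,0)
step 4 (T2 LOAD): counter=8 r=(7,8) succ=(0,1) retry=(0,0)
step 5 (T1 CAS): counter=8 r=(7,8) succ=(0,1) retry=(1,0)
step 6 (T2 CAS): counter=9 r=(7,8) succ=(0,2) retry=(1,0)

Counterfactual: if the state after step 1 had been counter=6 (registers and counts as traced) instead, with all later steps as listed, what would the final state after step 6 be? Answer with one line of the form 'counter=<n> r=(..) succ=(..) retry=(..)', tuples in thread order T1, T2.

state after step 1 := counter=6 r=(0,7) succ=(0,0) retry=(0,0)
step 2 (T1 LOAD): counter=6 r=(6,7) succ=(0,0) retry=(0,0)
step 3 (T2 CAS): counter=6 r=(6,7) succ=(0,0) retry=(0,1)
step 4 (T2 LOAD): counter=6 r=(6,6) succ=(0,0) retry=(0,1)
step 5 (T1 CAS): counter=7 r=(6,6) succ=(1,0) retry=(0,1)
step 6 (T2 CAS): counter=7 r=(6,6) succ=(1,0) retry=(0,2)

counter=7 r=(6,6) succ=(1,0) retry=(0,2)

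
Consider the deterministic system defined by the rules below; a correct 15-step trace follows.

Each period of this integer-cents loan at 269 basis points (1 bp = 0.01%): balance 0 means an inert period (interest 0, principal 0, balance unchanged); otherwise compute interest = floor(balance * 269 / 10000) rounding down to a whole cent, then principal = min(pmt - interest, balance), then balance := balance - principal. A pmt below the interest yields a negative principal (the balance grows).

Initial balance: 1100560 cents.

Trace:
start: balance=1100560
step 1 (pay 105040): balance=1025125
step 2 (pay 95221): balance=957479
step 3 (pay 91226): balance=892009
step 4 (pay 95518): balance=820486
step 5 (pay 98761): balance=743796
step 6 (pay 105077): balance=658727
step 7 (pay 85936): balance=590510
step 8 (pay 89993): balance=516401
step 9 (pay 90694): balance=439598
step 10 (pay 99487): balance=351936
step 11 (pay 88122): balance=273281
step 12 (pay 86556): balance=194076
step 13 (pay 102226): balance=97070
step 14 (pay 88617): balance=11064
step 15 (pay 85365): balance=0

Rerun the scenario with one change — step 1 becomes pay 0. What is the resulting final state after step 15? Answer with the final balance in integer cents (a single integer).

78311

(re-executing from step 1 with the substitution; state before step 1: balance=1100560)
step 1 (pay 0): balance=1130165
step 2 (pay 95221): balance=1065345
step 3 (pay 91226): balance=1002776
step 4 (pay 95518): balance=934232
step 5 (pay 98761): balance=860601
step 6 (pay 105077): balance=778674
step 7 (pay 85936): balance=713684
step 8 (pay 89993): balance=642889
step 9 (pay 90694): balance=569488
step 10 (pay 99487): balance=485320
step 11 (pay 88122): balance=410253
step 12 (pay 86556): balance=334732
step 13 (pay 102226): balance=241510
step 14 (pay 88617): balance=159389
step 15 (pay 85365): balance=78311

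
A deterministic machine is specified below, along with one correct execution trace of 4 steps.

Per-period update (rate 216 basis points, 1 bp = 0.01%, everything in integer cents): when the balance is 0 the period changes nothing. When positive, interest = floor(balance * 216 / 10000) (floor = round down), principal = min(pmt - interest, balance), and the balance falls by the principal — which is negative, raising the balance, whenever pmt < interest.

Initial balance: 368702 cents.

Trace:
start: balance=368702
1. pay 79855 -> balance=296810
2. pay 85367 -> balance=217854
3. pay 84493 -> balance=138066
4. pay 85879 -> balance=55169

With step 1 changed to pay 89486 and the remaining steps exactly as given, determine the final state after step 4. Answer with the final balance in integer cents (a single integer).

(re-executing from step 1 with the substitution; state before step 1: balance=368702)
1. pay 89486 -> balance=287179
2. pay 85367 -> balance=208015
3. pay 84493 -> balance=128015
4. pay 85879 -> balance=44901

44901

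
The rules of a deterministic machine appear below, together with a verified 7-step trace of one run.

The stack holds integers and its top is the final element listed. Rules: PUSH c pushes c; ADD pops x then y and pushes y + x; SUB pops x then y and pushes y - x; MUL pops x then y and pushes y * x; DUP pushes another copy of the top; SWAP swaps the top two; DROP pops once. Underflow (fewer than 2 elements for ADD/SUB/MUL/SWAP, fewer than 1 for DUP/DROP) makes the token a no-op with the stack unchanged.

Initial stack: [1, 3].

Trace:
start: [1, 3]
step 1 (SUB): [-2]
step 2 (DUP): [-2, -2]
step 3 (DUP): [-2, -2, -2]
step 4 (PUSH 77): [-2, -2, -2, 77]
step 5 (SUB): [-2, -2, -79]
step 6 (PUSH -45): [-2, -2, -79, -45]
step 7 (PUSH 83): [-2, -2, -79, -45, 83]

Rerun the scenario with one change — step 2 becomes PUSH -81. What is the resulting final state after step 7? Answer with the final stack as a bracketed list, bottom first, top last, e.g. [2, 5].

(re-executing from step 2 with the substitution; state before step 2: [-2])
step 2 (PUSH -81): [-2, -81]
step 3 (DUP): [-2, -81, -81]
step 4 (PUSH 77): [-2, -81, -81, 77]
step 5 (SUB): [-2, -81, -158]
step 6 (PUSH -45): [-2, -81, -158, -45]
step 7 (PUSH 83): [-2, -81, -158, -45, 83]

[-2, -81, -158, -45, 83]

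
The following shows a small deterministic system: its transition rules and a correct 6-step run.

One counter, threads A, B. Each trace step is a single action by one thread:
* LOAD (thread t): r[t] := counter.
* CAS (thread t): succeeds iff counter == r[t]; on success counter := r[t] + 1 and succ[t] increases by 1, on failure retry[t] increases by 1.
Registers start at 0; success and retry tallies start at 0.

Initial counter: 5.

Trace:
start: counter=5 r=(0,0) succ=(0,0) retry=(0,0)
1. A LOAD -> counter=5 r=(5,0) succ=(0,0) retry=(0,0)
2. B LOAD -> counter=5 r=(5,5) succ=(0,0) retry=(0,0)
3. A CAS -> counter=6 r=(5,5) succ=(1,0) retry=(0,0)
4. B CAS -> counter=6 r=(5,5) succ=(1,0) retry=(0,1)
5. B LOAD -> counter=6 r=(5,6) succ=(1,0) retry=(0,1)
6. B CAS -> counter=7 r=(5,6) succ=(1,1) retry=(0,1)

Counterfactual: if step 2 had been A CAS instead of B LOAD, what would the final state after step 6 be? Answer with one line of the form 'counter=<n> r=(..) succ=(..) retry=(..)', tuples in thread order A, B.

(re-executing from step 2 with the substitution; state before step 2: counter=5 r=(5,0) succ=(0,0) retry=(0,0))
2. A CAS -> counter=6 r=(5,0) succ=(1,0) retry=(0,0)
3. A CAS -> counter=6 r=(5,0) succ=(1,0) retry=(1,0)
4. B CAS -> counter=6 r=(5,0) succ=(1,0) retry=(1,1)
5. B LOAD -> counter=6 r=(5,6) succ=(1,0) retry=(1,1)
6. B CAS -> counter=7 r=(5,6) succ=(1,1) retry=(1,1)

counter=7 r=(5,6) succ=(1,1) retry=(1,1)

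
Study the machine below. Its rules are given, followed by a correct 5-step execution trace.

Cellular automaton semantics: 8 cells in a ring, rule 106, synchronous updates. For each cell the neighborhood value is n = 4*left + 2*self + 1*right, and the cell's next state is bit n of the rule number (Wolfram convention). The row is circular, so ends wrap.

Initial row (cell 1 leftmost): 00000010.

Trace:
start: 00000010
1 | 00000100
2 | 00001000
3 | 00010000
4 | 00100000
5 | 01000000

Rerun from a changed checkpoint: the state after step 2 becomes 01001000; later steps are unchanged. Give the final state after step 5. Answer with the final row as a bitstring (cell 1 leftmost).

state after step 2 := 01001000
3 | 10010000
4 | 00100001
5 | 01000010

01000010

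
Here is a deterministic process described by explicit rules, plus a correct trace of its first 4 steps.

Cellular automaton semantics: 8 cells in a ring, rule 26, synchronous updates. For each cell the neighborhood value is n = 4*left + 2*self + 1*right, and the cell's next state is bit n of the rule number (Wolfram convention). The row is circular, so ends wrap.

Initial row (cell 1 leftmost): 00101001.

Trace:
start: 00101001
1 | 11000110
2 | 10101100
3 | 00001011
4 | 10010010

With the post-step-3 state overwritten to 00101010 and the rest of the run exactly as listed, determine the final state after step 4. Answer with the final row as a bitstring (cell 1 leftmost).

state after step 3 := 00101010
4 | 01000001

01000001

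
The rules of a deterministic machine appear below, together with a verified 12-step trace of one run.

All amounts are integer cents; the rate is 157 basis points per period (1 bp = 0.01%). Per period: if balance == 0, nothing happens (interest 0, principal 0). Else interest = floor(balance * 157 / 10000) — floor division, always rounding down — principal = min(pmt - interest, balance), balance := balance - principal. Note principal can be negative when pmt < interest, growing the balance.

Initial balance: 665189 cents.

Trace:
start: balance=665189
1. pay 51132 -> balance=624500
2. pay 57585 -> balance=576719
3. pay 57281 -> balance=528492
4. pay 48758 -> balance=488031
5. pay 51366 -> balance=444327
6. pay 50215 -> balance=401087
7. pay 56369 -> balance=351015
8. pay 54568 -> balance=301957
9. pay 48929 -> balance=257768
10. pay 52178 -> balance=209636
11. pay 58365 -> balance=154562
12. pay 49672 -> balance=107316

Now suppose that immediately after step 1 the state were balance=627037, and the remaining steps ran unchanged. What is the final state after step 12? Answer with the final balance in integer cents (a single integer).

state after step 1 := balance=627037
2. pay 57585 -> balance=579296
3. pay 57281 -> balance=531109
4. pay 48758 -> balance=490689
5. pay 51366 -> balance=447026
6. pay 50215 -> balance=403829
7. pay 56369 -> balance=353800
8. pay 54568 -> balance=304786
9. pay 48929 -> balance=260642
10. pay 52178 -> balance=212556
11. pay 58365 -> balance=157528
12. pay 49672 -> balance=110329

110329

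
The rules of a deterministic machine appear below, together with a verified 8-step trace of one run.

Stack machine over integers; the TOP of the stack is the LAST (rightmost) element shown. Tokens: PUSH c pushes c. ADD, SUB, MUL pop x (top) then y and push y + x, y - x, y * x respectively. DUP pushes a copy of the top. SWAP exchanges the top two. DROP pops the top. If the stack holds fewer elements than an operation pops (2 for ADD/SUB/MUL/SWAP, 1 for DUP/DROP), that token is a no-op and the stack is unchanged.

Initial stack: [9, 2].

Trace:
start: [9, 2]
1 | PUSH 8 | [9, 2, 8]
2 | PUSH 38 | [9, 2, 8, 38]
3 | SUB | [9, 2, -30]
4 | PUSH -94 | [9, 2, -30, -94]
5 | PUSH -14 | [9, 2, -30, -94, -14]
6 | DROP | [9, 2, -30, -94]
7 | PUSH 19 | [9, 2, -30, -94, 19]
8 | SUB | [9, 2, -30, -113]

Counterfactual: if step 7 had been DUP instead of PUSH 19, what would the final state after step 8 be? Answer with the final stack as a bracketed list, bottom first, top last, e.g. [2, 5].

(re-executing from step 7 with the substitution; state before step 7: [9, 2, -30, -94])
7 | DUP | [9, 2, -30, -94, -94]
8 | SUB | [9, 2, -30, 0]

[9, 2, -30, 0]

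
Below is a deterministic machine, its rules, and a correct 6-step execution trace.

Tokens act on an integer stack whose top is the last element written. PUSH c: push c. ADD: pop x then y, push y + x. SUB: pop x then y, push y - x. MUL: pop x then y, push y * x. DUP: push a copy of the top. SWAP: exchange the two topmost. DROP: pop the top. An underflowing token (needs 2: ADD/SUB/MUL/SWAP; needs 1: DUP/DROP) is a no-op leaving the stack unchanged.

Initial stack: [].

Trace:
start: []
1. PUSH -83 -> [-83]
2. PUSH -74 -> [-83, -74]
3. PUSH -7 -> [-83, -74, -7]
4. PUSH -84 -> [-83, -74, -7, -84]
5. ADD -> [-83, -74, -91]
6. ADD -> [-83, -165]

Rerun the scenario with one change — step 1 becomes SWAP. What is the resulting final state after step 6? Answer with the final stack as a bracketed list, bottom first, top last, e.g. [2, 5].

[-165]

(re-executing from step 1 with the substitution; state before step 1: [])
1. SWAP -> []
2. PUSH -74 -> [-74]
3. PUSH -7 -> [-74, -7]
4. PUSH -84 -> [-74, -7, -84]
5. ADD -> [-74, -91]
6. ADD -> [-165]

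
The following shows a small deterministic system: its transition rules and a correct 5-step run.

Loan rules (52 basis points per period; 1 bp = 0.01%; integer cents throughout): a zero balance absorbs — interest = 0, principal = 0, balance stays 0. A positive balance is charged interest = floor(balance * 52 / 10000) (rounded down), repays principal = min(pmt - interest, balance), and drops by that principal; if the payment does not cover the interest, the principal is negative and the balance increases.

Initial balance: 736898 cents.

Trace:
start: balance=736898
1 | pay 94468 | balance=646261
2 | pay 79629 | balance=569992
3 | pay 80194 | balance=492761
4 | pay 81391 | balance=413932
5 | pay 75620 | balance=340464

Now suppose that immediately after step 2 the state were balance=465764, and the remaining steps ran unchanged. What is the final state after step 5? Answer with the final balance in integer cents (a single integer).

state after step 2 := balance=465764
3 | pay 80194 | balance=387991
4 | pay 81391 | balance=308617
5 | pay 75620 | balance=234601

234601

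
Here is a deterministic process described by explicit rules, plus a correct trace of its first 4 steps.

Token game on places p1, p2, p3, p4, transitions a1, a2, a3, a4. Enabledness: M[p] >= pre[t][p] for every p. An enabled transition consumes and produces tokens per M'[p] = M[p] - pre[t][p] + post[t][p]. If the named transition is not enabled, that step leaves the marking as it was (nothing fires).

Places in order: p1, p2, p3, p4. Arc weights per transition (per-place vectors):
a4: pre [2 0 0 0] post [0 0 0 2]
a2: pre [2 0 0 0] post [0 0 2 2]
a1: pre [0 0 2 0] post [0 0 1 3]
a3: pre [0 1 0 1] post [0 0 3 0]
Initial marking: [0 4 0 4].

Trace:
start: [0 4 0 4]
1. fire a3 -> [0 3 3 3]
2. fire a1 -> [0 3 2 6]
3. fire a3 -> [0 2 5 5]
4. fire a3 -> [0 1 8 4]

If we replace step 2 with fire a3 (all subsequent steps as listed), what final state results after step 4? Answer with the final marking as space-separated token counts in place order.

0 0 12 0

(re-executing from step 2 with the substitution; state before step 2: [0 3 3 3])
2. fire a3 -> [0 2 6 2]
3. fire a3 -> [0 1 9 1]
4. fire a3 -> [0 0 12 0]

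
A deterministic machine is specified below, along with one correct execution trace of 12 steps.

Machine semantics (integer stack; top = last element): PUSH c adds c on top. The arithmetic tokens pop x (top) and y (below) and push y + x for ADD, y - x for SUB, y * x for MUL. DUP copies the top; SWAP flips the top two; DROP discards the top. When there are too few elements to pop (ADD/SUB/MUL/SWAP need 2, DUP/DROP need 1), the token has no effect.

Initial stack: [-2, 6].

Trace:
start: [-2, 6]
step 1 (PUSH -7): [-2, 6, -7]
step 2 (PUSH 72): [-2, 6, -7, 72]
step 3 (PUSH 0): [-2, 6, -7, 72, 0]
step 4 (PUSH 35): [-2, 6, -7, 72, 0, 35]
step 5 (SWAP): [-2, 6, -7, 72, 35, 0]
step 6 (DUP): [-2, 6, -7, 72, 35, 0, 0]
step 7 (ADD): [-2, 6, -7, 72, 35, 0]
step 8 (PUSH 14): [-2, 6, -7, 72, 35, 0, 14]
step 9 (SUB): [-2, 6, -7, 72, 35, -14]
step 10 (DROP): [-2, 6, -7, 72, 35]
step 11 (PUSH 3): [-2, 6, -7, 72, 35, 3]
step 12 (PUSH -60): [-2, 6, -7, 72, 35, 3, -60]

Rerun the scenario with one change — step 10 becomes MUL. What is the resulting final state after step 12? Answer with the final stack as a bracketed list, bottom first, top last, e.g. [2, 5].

[-2, 6, -7, 72, -490, 3, -60]

(re-executing from step 10 with the substitution; state before step 10: [-2, 6, -7, 72, 35, -14])
step 10 (MUL): [-2, 6, -7, 72, -490]
step 11 (PUSH 3): [-2, 6, -7, 72, -490, 3]
step 12 (PUSH -60): [-2, 6, -7, 72, -490, 3, -60]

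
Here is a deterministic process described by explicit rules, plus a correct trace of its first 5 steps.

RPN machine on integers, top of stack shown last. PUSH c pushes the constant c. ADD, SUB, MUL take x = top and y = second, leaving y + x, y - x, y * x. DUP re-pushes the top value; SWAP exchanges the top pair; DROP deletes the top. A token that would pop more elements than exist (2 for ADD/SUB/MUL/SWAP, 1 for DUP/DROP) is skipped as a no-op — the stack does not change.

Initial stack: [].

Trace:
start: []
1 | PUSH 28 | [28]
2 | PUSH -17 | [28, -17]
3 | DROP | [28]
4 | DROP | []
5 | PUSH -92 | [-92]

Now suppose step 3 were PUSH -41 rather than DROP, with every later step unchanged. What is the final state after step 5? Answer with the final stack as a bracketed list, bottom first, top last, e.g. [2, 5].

(re-executing from step 3 with the substitution; state before step 3: [28, -17])
3 | PUSH -41 | [28, -17, -41]
4 | DROP | [28, -17]
5 | PUSH -92 | [28, -17, -92]

[28, -17, -92]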